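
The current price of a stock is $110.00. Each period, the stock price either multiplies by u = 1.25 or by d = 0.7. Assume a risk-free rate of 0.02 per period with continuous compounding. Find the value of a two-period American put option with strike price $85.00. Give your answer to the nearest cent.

$5.22

Risk-neutral probability p = (e^0.02 − 0.7)/(1.25 − 0.7) = 0.3202/0.5500 = 0.5822
Terminal stock prices: S_uu = 171.9, S_ud = 96.25, S_dd = 53.9
Terminal payoffs (K − S): max(-86.88, 0) = 0, max(-11.25, 0) = 0, max(31.1, 0) = 31.1
Node u (S = 137.5): continuation = e^(−0.02)·[0.5822·0.0000 + 0.4178·0.0000] = 0.0000; exercise value = 0.0000 ≤ continuation, so V_u = 0.0000
Node d (S = 77): continuation = e^(−0.02)·[0.5822·0.0000 + 0.4178·31.1000] = 12.7368; exercise value = 8.0000 ≤ continuation, so V_d = 12.7368
Node 0 (S = 110): continuation = e^(−0.02)·[0.5822·0.0000 + 0.4178·12.7368] = 5.2162; exercise value = 0.0000 ≤ continuation, so V_0 = 5.2162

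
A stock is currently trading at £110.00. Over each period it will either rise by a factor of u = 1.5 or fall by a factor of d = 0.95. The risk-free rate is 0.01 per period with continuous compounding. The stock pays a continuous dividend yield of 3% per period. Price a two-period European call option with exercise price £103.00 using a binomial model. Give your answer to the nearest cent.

£5.89

Per-period risk-free factor R = e^0.01 = 1.0101; dividend-adjusted growth = e^(0.01−0.03) = 0.9802.
Risk-neutral probability p = (0.9802 − 0.95)/(1.5 − 0.95) = 0.0302/0.5500 = 0.0549
Terminal stock prices: S_uu = 247.5, S_ud = 156.8, S_dd = 99.27
Terminal payoffs (S − K): max(144.5, 0) = 144.5, max(53.75, 0) = 53.75, max(-3.725, 0) = 0
Node u (S = 165): V_u = e^(−0.01)·[0.0549·144.5000 + 0.9451·53.7500] = 58.1484
Node d (S = 104.5): V_d = e^(−0.01)·[0.0549·53.7500 + 0.9451·0.0000] = 2.9219
Node 0 (S = 110): V_0 = e^(−0.01)·[0.0549·58.1484 + 0.9451·2.9219] = 5.8949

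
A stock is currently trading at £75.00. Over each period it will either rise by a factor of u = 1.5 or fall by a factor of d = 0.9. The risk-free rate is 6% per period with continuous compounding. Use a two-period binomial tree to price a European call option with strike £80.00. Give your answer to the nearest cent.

£13.15

Risk-neutral probability p = (e^0.06 − 0.9)/(1.5 − 0.9) = 0.1618/0.6000 = 0.2697
Terminal stock prices: S_uu = 168.8, S_ud = 101.2, S_dd = 60.75
Terminal payoffs (S − K): max(88.75, 0) = 88.75, max(21.25, 0) = 21.25, max(-19.25, 0) = 0
Node u (S = 112.5): V_u = e^(−0.06)·[0.2697·88.7500 + 0.7303·21.2500] = 37.1588
Node d (S = 67.5): V_d = e^(−0.06)·[0.2697·21.2500 + 0.7303·0.0000] = 5.3979
Node 0 (S = 75): V_0 = e^(−0.06)·[0.2697·37.1588 + 0.7303·5.3979] = 13.1515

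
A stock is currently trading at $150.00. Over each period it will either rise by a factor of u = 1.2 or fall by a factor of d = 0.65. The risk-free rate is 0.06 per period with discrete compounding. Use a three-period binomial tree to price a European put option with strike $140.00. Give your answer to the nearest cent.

$9.15

Risk-neutral probability p = (1 + 0.06 − 0.65)/(1.2 − 0.65) = 0.4100/0.5500 = 0.7455
Terminal stock prices: S_uuu = 259.2, S_uud = 140.4, S_udd = 76.05, S_ddd = 41.19
Terminal payoffs (K − S): max(-119.2, 0) = 0, max(-0.4, 0) = 0, max(63.95, 0) = 63.95, max(98.81, 0) = 98.81
Node uu (S = 216): V_uu = 1/1.06·[0.7455·0.0000 + 0.2545·0.0000] = 0.0000
Node ud (S = 117): V_ud = 1/1.06·[0.7455·0.0000 + 0.2545·63.9500] = 15.3568
Node dd (S = 63.38): V_dd = 1/1.06·[0.7455·63.9500 + 0.2545·98.8063] = 68.7005
Node u (S = 180): V_u = 1/1.06·[0.7455·0.0000 + 0.2545·15.3568] = 3.6877
Node d (S = 97.5): V_d = 1/1.06·[0.7455·15.3568 + 0.2545·68.7005] = 27.2973
Node 0 (S = 150): V_0 = 1/1.06·[0.7455·3.6877 + 0.2545·27.2973] = 9.1485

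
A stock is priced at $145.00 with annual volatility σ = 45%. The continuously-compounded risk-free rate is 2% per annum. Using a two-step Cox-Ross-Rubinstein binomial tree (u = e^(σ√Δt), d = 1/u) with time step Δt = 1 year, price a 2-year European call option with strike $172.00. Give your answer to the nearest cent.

$29.98

CRR parameters: u = e^(σ√Δt) = e^(0.45·√1) = 1.5683, d = 1/u = 0.6376
Per-period rate: rΔt = 0.02·1 = 0.02, so R = e^0.02 = 1.0202
Risk-neutral probability p = (e^0.02 − 0.6376)/(1.5683 − 0.6376) = 0.3826/0.9307 = 0.4111
Terminal stock prices: S_uu = 356.6, S_ud = 145, S_dd = 58.95
Terminal payoffs (S − K): max(184.6, 0) = 184.6, max(-27, 0) = 0, max(-113, 0) = 0
Node u (S = 227.4): V_u = e^(−0.02)·[0.4111·184.6425 + 0.5889·0.0000] = 74.3974
Node d (S = 92.46): V_d = e^(−0.02)·[0.4111·0.0000 + 0.5889·0.0000] = 0.0000
Node 0 (S = 145): V_0 = e^(−0.02)·[0.4111·74.3974 + 0.5889·0.0000] = 29.9767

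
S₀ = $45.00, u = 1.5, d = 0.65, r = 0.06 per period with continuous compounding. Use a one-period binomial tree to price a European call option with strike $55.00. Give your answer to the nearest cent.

$5.70

Risk-neutral probability p = (e^0.06 − 0.65)/(1.5 − 0.65) = 0.4118/0.8500 = 0.4845
Terminal stock prices: S_u = 67.5, S_d = 29.25
Terminal payoffs (S − K): max(12.5, 0) = 12.5, max(-25.75, 0) = 0
Node 0 (S = 45): V_0 = e^(−0.06)·[0.4845·12.5000 + 0.5155·0.0000] = 5.7037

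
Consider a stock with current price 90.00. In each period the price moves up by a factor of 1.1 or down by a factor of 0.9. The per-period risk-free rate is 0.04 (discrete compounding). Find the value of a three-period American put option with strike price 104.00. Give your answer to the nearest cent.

Risk-neutral probability p = (1 + 0.04 − 0.9)/(1.1 − 0.9) = 0.1400/0.2000 = 0.7000
Terminal stock prices: S_uuu = 119.8, S_uud = 98.01, S_udd = 80.19, S_ddd = 65.61
Terminal payoffs (K − S): max(-15.79, 0) = 0, max(5.99, 0) = 5.99, max(23.81, 0) = 23.81, max(38.39, 0) = 38.39
Node uu (S = 108.9): continuation = 1/1.04·[0.7000·0.0000 + 0.3000·5.9900] = 1.7279; exercise value = 0.0000 ≤ continuation, so V_uu = 1.7279
Node ud (S = 89.1): continuation = 1/1.04·[0.7000·5.9900 + 0.3000·23.8100] = 10.9000; exercise value = 14.9000 > continuation, so V_ud = 14.9000 (exercise)
Node dd (S = 72.9): continuation = 1/1.04·[0.7000·23.8100 + 0.3000·38.3900] = 27.1000; exercise value = 31.1000 > continuation, so V_dd = 31.1000 (exercise)
Node u (S = 99): continuation = 1/1.04·[0.7000·1.7279 + 0.3000·14.9000] = 5.4611; exercise value = 5.0000 ≤ continuation, so V_u = 5.4611
Node d (S = 81): continuation = 1/1.04·[0.7000·14.9000 + 0.3000·31.1000] = 19.0000; exercise value = 23.0000 > continuation, so V_d = 23.0000 (exercise)
Node 0 (S = 90): continuation = 1/1.04·[0.7000·5.4611 + 0.3000·23.0000] = 10.3103; exercise value = 14.0000 > continuation, so V_0 = 14.0000 (exercise)

14.00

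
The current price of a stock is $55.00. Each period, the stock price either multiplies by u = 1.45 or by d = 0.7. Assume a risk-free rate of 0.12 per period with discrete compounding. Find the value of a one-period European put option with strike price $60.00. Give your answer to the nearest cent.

$8.45

Risk-neutral probability p = (1 + 0.12 − 0.7)/(1.45 − 0.7) = 0.4200/0.7500 = 0.5600
Terminal stock prices: S_u = 79.75, S_d = 38.5
Terminal payoffs (K − S): max(-19.75, 0) = 0, max(21.5, 0) = 21.5
Node 0 (S = 55): V_0 = 1/1.12·[0.5600·0.0000 + 0.4400·21.5000] = 8.4464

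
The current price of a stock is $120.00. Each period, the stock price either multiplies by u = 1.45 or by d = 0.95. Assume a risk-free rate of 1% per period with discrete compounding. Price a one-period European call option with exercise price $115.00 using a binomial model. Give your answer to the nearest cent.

Risk-neutral probability p = (1 + 0.01 − 0.95)/(1.45 − 0.95) = 0.0600/0.5000 = 0.1200
Terminal stock prices: S_u = 174, S_d = 114
Terminal payoffs (S − K): max(59, 0) = 59, max(-1, 0) = 0
Node 0 (S = 120): V_0 = 1/1.01·[0.1200·59.0000 + 0.8800·0.0000] = 7.0099

$7.01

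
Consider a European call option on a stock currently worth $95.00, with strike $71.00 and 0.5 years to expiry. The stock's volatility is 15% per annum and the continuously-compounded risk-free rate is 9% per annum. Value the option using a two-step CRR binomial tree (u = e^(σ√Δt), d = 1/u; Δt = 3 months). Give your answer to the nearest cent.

CRR parameters: u = e^(σ√Δt) = e^(0.15·√0.25) = 1.0779, d = 1/u = 0.9277
Per-period rate: rΔt = 0.09·0.25 = 0.0225, so R = e^0.0225 = 1.0228
Risk-neutral probability p = (e^0.0225 − 0.9277)/(1.0779 − 0.9277) = 0.0950/0.1501 = 0.6328
Terminal stock prices: S_uu = 110.4, S_ud = 95, S_dd = 81.77
Terminal payoffs (S − K): max(39.37, 0) = 39.37, max(24, 0) = 24, max(10.77, 0) = 10.77
Node u (S = 102.4): V_u = e^(−0.0225)·[0.6328·39.3743 + 0.3672·24.0000] = 32.9787
Node d (S = 88.14): V_d = e^(−0.0225)·[0.6328·24.0000 + 0.3672·10.7673] = 18.7153
Node 0 (S = 95): V_0 = e^(−0.0225)·[0.6328·32.9787 + 0.3672·18.7153] = 27.1242

$27.12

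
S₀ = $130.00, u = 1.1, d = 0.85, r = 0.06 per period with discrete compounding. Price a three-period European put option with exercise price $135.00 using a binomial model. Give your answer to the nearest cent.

$2.27

Risk-neutral probability p = (1 + 0.06 − 0.85)/(1.1 − 0.85) = 0.2100/0.2500 = 0.8400
Terminal stock prices: S_uuu = 173, S_uud = 133.7, S_udd = 103.3, S_ddd = 79.84
Terminal payoffs (K − S): max(-38.03, 0) = 0, max(1.295, 0) = 1.295, max(31.68, 0) = 31.68, max(55.16, 0) = 55.16
Node uu (S = 157.3): V_uu = 1/1.06·[0.8400·0.0000 + 0.1600·1.2950] = 0.1955
Node ud (S = 121.5): V_ud = 1/1.06·[0.8400·1.2950 + 0.1600·31.6825] = 5.8085
Node dd (S = 93.92): V_dd = 1/1.06·[0.8400·31.6825 + 0.1600·55.1638] = 33.4335
Node u (S = 143): V_u = 1/1.06·[0.8400·0.1955 + 0.1600·5.8085] = 1.0317
Node d (S = 110.5): V_d = 1/1.06·[0.8400·5.8085 + 0.1600·33.4335] = 9.6495
Node 0 (S = 130): V_0 = 1/1.06·[0.8400·1.0317 + 0.1600·9.6495] = 2.2741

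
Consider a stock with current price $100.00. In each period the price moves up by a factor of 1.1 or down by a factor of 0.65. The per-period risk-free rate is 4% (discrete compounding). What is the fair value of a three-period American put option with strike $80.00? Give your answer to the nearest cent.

Risk-neutral probability p = (1 + 0.04 − 0.65)/(1.1 − 0.65) = 0.3900/0.4500 = 0.8667
Terminal stock prices: S_uuu = 133.1, S_uud = 78.65, S_udd = 46.48, S_ddd = 27.46
Terminal payoffs (K − S): max(-53.1, 0) = 0, max(1.35, 0) = 1.35, max(33.52, 0) = 33.52, max(52.54, 0) = 52.54
Node uu (S = 121): continuation = 1/1.04·[0.8667·0.0000 + 0.1333·1.3500] = 0.1731; exercise value = 0.0000 ≤ continuation, so V_uu = 0.1731
Node ud (S = 71.5): continuation = 1/1.04·[0.8667·1.3500 + 0.1333·33.5250] = 5.4231; exercise value = 8.5000 > continuation, so V_ud = 8.5000 (exercise)
Node dd (S = 42.25): continuation = 1/1.04·[0.8667·33.5250 + 0.1333·52.5375] = 34.6731; exercise value = 37.7500 > continuation, so V_dd = 37.7500 (exercise)
Node u (S = 110): continuation = 1/1.04·[0.8667·0.1731 + 0.1333·8.5000] = 1.2340; exercise value = 0.0000 ≤ continuation, so V_u = 1.2340
Node d (S = 65): continuation = 1/1.04·[0.8667·8.5000 + 0.1333·37.7500] = 11.9231; exercise value = 15.0000 > continuation, so V_d = 15.0000 (exercise)
Node 0 (S = 100): continuation = 1/1.04·[0.8667·1.2340 + 0.1333·15.0000] = 2.9514; exercise value = 0.0000 ≤ continuation, so V_0 = 2.9514

$2.95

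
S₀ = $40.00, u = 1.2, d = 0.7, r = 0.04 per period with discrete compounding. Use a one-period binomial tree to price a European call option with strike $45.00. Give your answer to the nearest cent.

Risk-neutral probability p = (1 + 0.04 − 0.7)/(1.2 − 0.7) = 0.3400/0.5000 = 0.6800
Terminal stock prices: S_u = 48, S_d = 28
Terminal payoffs (S − K): max(3, 0) = 3, max(-17, 0) = 0
Node 0 (S = 40): V_0 = 1/1.04·[0.6800·3.0000 + 0.3200·0.0000] = 1.9615

$1.96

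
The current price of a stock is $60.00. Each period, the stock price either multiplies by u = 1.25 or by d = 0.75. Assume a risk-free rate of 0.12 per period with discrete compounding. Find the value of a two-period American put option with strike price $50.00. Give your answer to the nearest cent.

$1.16

Risk-neutral probability p = (1 + 0.12 − 0.75)/(1.25 − 0.75) = 0.3700/0.5000 = 0.7400
Terminal stock prices: S_uu = 93.75, S_ud = 56.25, S_dd = 33.75
Terminal payoffs (K − S): max(-43.75, 0) = 0, max(-6.25, 0) = 0, max(16.25, 0) = 16.25
Node u (S = 75): continuation = 1/1.12·[0.7400·0.0000 + 0.2600·0.0000] = 0.0000; exercise value = 0.0000 ≤ continuation, so V_u = 0.0000
Node d (S = 45): continuation = 1/1.12·[0.7400·0.0000 + 0.2600·16.2500] = 3.7723; exercise value = 5.0000 > continuation, so V_d = 5.0000 (exercise)
Node 0 (S = 60): continuation = 1/1.12·[0.7400·0.0000 + 0.2600·5.0000] = 1.1607; exercise value = 0.0000 ≤ continuation, so V_0 = 1.1607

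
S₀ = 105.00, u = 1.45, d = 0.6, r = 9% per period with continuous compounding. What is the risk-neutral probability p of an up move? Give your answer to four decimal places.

p = 0.5814

Risk-neutral probability p = (e^0.09 − 0.6)/(1.45 − 0.6) = 0.4942/0.8500 = 0.5814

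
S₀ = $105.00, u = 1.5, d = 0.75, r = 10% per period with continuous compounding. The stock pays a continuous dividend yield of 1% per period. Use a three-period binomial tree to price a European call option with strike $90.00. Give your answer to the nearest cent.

$41.01

Per-period risk-free factor R = e^0.1 = 1.1052; dividend-adjusted growth = e^(0.1−0.01) = 1.0942.
Risk-neutral probability p = (1.0942 − 0.75)/(1.5 − 0.75) = 0.3442/0.7500 = 0.4589
Terminal stock prices: S_uuu = 354.4, S_uud = 177.2, S_udd = 88.59, S_ddd = 44.3
Terminal payoffs (S − K): max(264.4, 0) = 264.4, max(87.19, 0) = 87.19, max(-1.406, 0) = 0, max(-45.7, 0) = 0
Node uu (S = 236.2): V_uu = e^(−0.1)·[0.4589·264.3750 + 0.5411·87.1875] = 152.4639
Node ud (S = 118.1): V_ud = e^(−0.1)·[0.4589·87.1875 + 0.5411·0.0000] = 36.2028
Node dd (S = 59.06): V_dd = e^(−0.1)·[0.4589·0.0000 + 0.5411·0.0000] = 0.0000
Node u (S = 157.5): V_u = e^(−0.1)·[0.4589·152.4639 + 0.5411·36.2028] = 81.0326
Node d (S = 78.75): V_d = e^(−0.1)·[0.4589·36.2028 + 0.5411·0.0000] = 15.0324
Node 0 (S = 105): V_0 = e^(−0.1)·[0.4589·81.0326 + 0.5411·15.0324] = 41.0071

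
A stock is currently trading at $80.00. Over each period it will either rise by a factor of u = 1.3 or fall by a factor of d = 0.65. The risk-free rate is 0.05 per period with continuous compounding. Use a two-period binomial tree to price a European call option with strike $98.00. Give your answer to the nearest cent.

Risk-neutral probability p = (e^0.05 − 0.65)/(1.3 − 0.65) = 0.4013/0.6500 = 0.6173
Terminal stock prices: S_uu = 135.2, S_ud = 67.6, S_dd = 33.8
Terminal payoffs (S − K): max(37.2, 0) = 37.2, max(-30.4, 0) = 0, max(-64.2, 0) = 0
Node u (S = 104): V_u = e^(−0.05)·[0.6173·37.2000 + 0.3827·0.0000] = 21.8450
Node d (S = 52): V_d = e^(−0.05)·[0.6173·0.0000 + 0.3827·0.0000] = 0.0000
Node 0 (S = 80): V_0 = e^(−0.05)·[0.6173·21.8450 + 0.3827·0.0000] = 12.8281

$12.83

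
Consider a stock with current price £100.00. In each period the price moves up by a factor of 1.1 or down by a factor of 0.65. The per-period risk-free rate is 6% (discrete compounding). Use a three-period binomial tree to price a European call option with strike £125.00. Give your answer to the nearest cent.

£5.14

Risk-neutral probability p = (1 + 0.06 − 0.65)/(1.1 − 0.65) = 0.4100/0.4500 = 0.9111
Terminal stock prices: S_uuu = 133.1, S_uud = 78.65, S_udd = 46.48, S_ddd = 27.46
Terminal payoffs (S − K): max(8.1, 0) = 8.1, max(-46.35, 0) = 0, max(-78.52, 0) = 0, max(-97.54, 0) = 0
Node uu (S = 121): V_uu = 1/1.06·[0.9111·8.1000 + 0.0889·0.0000] = 6.9623
Node ud (S = 71.5): V_ud = 1/1.06·[0.9111·0.0000 + 0.0889·0.0000] = 0.0000
Node dd (S = 42.25): V_dd = 1/1.06·[0.9111·0.0000 + 0.0889·0.0000] = 0.0000
Node u (S = 110): V_u = 1/1.06·[0.9111·6.9623 + 0.0889·0.0000] = 5.9843
Node d (S = 65): V_d = 1/1.06·[0.9111·0.0000 + 0.0889·0.0000] = 0.0000
Node 0 (S = 100): V_0 = 1/1.06·[0.9111·5.9843 + 0.0889·0.0000] = 5.1438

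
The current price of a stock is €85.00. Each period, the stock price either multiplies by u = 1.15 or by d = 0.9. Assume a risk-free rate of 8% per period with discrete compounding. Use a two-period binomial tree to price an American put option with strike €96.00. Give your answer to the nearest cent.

€11.00

Risk-neutral probability p = (1 + 0.08 − 0.9)/(1.15 − 0.9) = 0.1800/0.2500 = 0.7200
Terminal stock prices: S_uu = 112.4, S_ud = 87.97, S_dd = 68.85
Terminal payoffs (K − S): max(-16.41, 0) = 0, max(8.025, 0) = 8.025, max(27.15, 0) = 27.15
Node u (S = 97.75): continuation = 1/1.08·[0.7200·0.0000 + 0.2800·8.0250] = 2.0806; exercise value = 0.0000 ≤ continuation, so V_u = 2.0806
Node d (S = 76.5): continuation = 1/1.08·[0.7200·8.0250 + 0.2800·27.1500] = 12.3889; exercise value = 19.5000 > continuation, so V_d = 19.5000 (exercise)
Node 0 (S = 85): continuation = 1/1.08·[0.7200·2.0806 + 0.2800·19.5000] = 6.4426; exercise value = 11.0000 > continuation, so V_0 = 11.0000 (exercise)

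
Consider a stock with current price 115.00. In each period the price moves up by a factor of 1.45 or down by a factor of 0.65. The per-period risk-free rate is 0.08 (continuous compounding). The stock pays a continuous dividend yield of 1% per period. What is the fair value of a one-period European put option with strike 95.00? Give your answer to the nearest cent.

Per-period risk-free factor R = e^0.08 = 1.0833; dividend-adjusted growth = e^(0.08−0.01) = 1.0725.
Risk-neutral probability p = (1.0725 − 0.65)/(1.45 − 0.65) = 0.4225/0.8000 = 0.5281
Terminal stock prices: S_u = 166.8, S_d = 74.75
Terminal payoffs (K − S): max(-71.75, 0) = 0, max(20.25, 0) = 20.25
Node 0 (S = 115): V_0 = e^(−0.08)·[0.5281·0.0000 + 0.4719·20.2500] = 8.8206

8.82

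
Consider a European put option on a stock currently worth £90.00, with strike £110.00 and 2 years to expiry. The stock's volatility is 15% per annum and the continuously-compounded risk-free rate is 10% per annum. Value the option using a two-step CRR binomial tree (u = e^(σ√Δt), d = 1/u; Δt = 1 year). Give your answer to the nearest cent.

CRR parameters: u = e^(σ√Δt) = e^(0.15·√1) = 1.1618, d = 1/u = 0.8607
Per-period rate: rΔt = 0.1·1 = 0.1, so R = e^0.1 = 1.1052
Risk-neutral probability p = (e^0.1 − 0.8607)/(1.1618 − 0.8607) = 0.2445/0.3011 = 0.8118
Terminal stock prices: S_uu = 121.5, S_ud = 90, S_dd = 66.67
Terminal payoffs (K − S): max(-11.49, 0) = 0, max(20, 0) = 20, max(43.33, 0) = 43.33
Node u (S = 104.6): V_u = e^(−0.1)·[0.8118·0.0000 + 0.1882·20.0000] = 3.4053
Node d (S = 77.46): V_d = e^(−0.1)·[0.8118·20.0000 + 0.1882·43.3264] = 22.0684
Node 0 (S = 90): V_0 = e^(−0.1)·[0.8118·3.4053 + 0.1882·22.0684] = 6.2589

£6.26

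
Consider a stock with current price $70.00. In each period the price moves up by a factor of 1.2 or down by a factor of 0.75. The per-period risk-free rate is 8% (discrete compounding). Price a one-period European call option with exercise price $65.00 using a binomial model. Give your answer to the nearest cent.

Risk-neutral probability p = (1 + 0.08 − 0.75)/(1.2 − 0.75) = 0.3300/0.4500 = 0.7333
Terminal stock prices: S_u = 84, S_d = 52.5
Terminal payoffs (S − K): max(19, 0) = 19, max(-12.5, 0) = 0
Node 0 (S = 70): V_0 = 1/1.08·[0.7333·19.0000 + 0.2667·0.0000] = 12.9012

$12.90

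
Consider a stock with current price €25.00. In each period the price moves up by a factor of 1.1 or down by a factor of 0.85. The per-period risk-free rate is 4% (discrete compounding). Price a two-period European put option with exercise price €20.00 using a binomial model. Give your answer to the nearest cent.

€0.10

Risk-neutral probability p = (1 + 0.04 − 0.85)/(1.1 − 0.85) = 0.1900/0.2500 = 0.7600
Terminal stock prices: S_uu = 30.25, S_ud = 23.38, S_dd = 18.06
Terminal payoffs (K − S): max(-10.25, 0) = 0, max(-3.375, 0) = 0, max(1.938, 0) = 1.938
Node u (S = 27.5): V_u = 1/1.04·[0.7600·0.0000 + 0.2400·0.0000] = 0.0000
Node d (S = 21.25): V_d = 1/1.04·[0.7600·0.0000 + 0.2400·1.9375] = 0.4471
Node 0 (S = 25): V_0 = 1/1.04·[0.7600·0.0000 + 0.2400·0.4471] = 0.1032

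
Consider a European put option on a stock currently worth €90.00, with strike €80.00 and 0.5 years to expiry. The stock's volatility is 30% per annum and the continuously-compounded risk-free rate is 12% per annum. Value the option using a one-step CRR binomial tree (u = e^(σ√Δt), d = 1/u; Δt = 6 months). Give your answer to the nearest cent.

€2.77

CRR parameters: u = e^(σ√Δt) = e^(0.3·√0.5) = 1.2363, d = 1/u = 0.8089
Per-period rate: rΔt = 0.12·0.5 = 0.06, so R = e^0.06 = 1.0618
Risk-neutral probability p = (e^0.06 − 0.8089)/(1.2363 − 0.8089) = 0.2530/0.4275 = 0.5918
Terminal stock prices: S_u = 111.3, S_d = 72.8
Terminal payoffs (K − S): max(-31.27, 0) = 0, max(7.203, 0) = 7.203
Node 0 (S = 90): V_0 = e^(−0.06)·[0.5918·0.0000 + 0.4082·7.2028] = 2.7688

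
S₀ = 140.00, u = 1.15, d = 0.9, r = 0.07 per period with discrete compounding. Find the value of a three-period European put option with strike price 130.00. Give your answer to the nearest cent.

0.75

Risk-neutral probability p = (1 + 0.07 − 0.9)/(1.15 − 0.9) = 0.1700/0.2500 = 0.6800
Terminal stock prices: S_uuu = 212.9, S_uud = 166.6, S_udd = 130.4, S_ddd = 102.1
Terminal payoffs (K − S): max(-82.92, 0) = 0, max(-36.63, 0) = 0, max(-0.41, 0) = 0, max(27.94, 0) = 27.94
Node uu (S = 185.1): V_uu = 1/1.07·[0.6800·0.0000 + 0.3200·0.0000] = 0.0000
Node ud (S = 144.9): V_ud = 1/1.07·[0.6800·0.0000 + 0.3200·0.0000] = 0.0000
Node dd (S = 113.4): V_dd = 1/1.07·[0.6800·0.0000 + 0.3200·27.9400] = 8.3559
Node u (S = 161): V_u = 1/1.07·[0.6800·0.0000 + 0.3200·0.0000] = 0.0000
Node d (S = 126): V_d = 1/1.07·[0.6800·0.0000 + 0.3200·8.3559] = 2.4990
Node 0 (S = 140): V_0 = 1/1.07·[0.6800·0.0000 + 0.3200·2.4990] = 0.7474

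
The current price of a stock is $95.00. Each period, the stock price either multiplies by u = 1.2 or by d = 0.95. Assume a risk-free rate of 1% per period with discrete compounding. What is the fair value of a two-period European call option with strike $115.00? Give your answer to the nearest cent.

Risk-neutral probability p = (1 + 0.01 − 0.95)/(1.2 − 0.95) = 0.0600/0.2500 = 0.2400
Terminal stock prices: S_uu = 136.8, S_ud = 108.3, S_dd = 85.74
Terminal payoffs (S − K): max(21.8, 0) = 21.8, max(-6.7, 0) = 0, max(-29.26, 0) = 0
Node u (S = 114): V_u = 1/1.01·[0.2400·21.8000 + 0.7600·0.0000] = 5.1802
Node d (S = 90.25): V_d = 1/1.01·[0.2400·0.0000 + 0.7600·0.0000] = 0.0000
Node 0 (S = 95): V_0 = 1/1.01·[0.2400·5.1802 + 0.7600·0.0000] = 1.2309

$1.23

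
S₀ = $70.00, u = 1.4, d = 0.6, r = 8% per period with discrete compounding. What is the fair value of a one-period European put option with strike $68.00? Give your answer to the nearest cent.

Risk-neutral probability p = (1 + 0.08 − 0.6)/(1.4 − 0.6) = 0.4800/0.8000 = 0.6000
Terminal stock prices: S_u = 98, S_d = 42
Terminal payoffs (K − S): max(-30, 0) = 0, max(26, 0) = 26
Node 0 (S = 70): V_0 = 1/1.08·[0.6000·0.0000 + 0.4000·26.0000] = 9.6296

$9.63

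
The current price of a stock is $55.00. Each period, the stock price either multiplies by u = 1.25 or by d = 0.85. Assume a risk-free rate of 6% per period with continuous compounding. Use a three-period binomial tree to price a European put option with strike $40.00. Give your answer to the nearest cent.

$0.54

Risk-neutral probability p = (e^0.06 − 0.85)/(1.25 − 0.85) = 0.2118/0.4000 = 0.5296
Terminal stock prices: S_uuu = 107.4, S_uud = 73.05, S_udd = 49.67, S_ddd = 33.78
Terminal payoffs (K − S): max(-67.42, 0) = 0, max(-33.05, 0) = 0, max(-9.672, 0) = 0, max(6.223, 0) = 6.223
Node uu (S = 85.94): V_uu = e^(−0.06)·[0.5296·0.0000 + 0.4704·0.0000] = 0.0000
Node ud (S = 58.44): V_ud = e^(−0.06)·[0.5296·0.0000 + 0.4704·0.0000] = 0.0000
Node dd (S = 39.74): V_dd = e^(−0.06)·[0.5296·0.0000 + 0.4704·6.2231] = 2.7569
Node u (S = 68.75): V_u = e^(−0.06)·[0.5296·0.0000 + 0.4704·0.0000] = 0.0000
Node d (S = 46.75): V_d = e^(−0.06)·[0.5296·0.0000 + 0.4704·2.7569] = 1.2214
Node 0 (S = 55): V_0 = e^(−0.06)·[0.5296·0.0000 + 0.4704·1.2214] = 0.5411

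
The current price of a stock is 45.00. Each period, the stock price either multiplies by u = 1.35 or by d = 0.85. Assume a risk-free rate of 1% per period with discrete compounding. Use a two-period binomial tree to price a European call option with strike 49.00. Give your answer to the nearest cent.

4.44

Risk-neutral probability p = (1 + 0.01 − 0.85)/(1.35 − 0.85) = 0.1600/0.5000 = 0.3200
Terminal stock prices: S_uu = 82.01, S_ud = 51.64, S_dd = 32.51
Terminal payoffs (S − K): max(33.01, 0) = 33.01, max(2.638, 0) = 2.638, max(-16.49, 0) = 0
Node u (S = 60.75): V_u = 1/1.01·[0.3200·33.0125 + 0.6800·2.6375] = 12.2351
Node d (S = 38.25): V_d = 1/1.01·[0.3200·2.6375 + 0.6800·0.0000] = 0.8356
Node 0 (S = 45): V_0 = 1/1.01·[0.3200·12.2351 + 0.6800·0.8356] = 4.4391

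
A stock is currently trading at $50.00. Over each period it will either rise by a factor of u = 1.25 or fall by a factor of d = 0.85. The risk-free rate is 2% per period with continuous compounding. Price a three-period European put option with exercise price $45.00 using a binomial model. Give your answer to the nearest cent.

$2.55

Risk-neutral probability p = (e^0.02 − 0.85)/(1.25 − 0.85) = 0.1702/0.4000 = 0.4255
Terminal stock prices: S_uuu = 97.66, S_uud = 66.41, S_udd = 45.16, S_ddd = 30.71
Terminal payoffs (K − S): max(-52.66, 0) = 0, max(-21.41, 0) = 0, max(-0.1562, 0) = 0, max(14.29, 0) = 14.29
Node uu (S = 78.12): V_uu = e^(−0.02)·[0.4255·0.0000 + 0.5745·0.0000] = 0.0000
Node ud (S = 53.12): V_ud = e^(−0.02)·[0.4255·0.0000 + 0.5745·0.0000] = 0.0000
Node dd (S = 36.12): V_dd = e^(−0.02)·[0.4255·0.0000 + 0.5745·14.2938] = 8.0491
Node u (S = 62.5): V_u = e^(−0.02)·[0.4255·0.0000 + 0.5745·0.0000] = 0.0000
Node d (S = 42.5): V_d = e^(−0.02)·[0.4255·0.0000 + 0.5745·8.0491] = 4.5326
Node 0 (S = 50): V_0 = e^(−0.02)·[0.4255·0.0000 + 0.5745·4.5326] = 2.5524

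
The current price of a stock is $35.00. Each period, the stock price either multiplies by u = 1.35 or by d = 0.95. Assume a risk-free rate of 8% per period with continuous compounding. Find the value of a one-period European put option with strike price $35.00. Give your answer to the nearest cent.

$1.08

Risk-neutral probability p = (e^0.08 − 0.95)/(1.35 − 0.95) = 0.1333/0.4000 = 0.3332
Terminal stock prices: S_u = 47.25, S_d = 33.25
Terminal payoffs (K − S): max(-12.25, 0) = 0, max(1.75, 0) = 1.75
Node 0 (S = 35): V_0 = e^(−0.08)·[0.3332·0.0000 + 0.6668·1.7500] = 1.0772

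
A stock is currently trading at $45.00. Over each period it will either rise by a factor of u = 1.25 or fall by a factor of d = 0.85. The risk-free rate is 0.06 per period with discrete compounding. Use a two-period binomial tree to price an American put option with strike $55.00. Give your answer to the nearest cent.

$10.00

Risk-neutral probability p = (1 + 0.06 − 0.85)/(1.25 − 0.85) = 0.2100/0.4000 = 0.5250
Terminal stock prices: S_uu = 70.31, S_ud = 47.81, S_dd = 32.51
Terminal payoffs (K − S): max(-15.31, 0) = 0, max(7.188, 0) = 7.188, max(22.49, 0) = 22.49
Node u (S = 56.25): continuation = 1/1.06·[0.5250·0.0000 + 0.4750·7.1875] = 3.2208; exercise value = 0.0000 ≤ continuation, so V_u = 3.2208
Node d (S = 38.25): continuation = 1/1.06·[0.5250·7.1875 + 0.4750·22.4875] = 13.6368; exercise value = 16.7500 > continuation, so V_d = 16.7500 (exercise)
Node 0 (S = 45): continuation = 1/1.06·[0.5250·3.2208 + 0.4750·16.7500] = 9.1011; exercise value = 10.0000 > continuation, so V_0 = 10.0000 (exercise)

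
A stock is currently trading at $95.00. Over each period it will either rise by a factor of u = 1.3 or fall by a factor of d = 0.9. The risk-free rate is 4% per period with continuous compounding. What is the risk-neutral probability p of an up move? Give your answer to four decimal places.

Risk-neutral probability p = (e^0.04 − 0.9)/(1.3 − 0.9) = 0.1408/0.4000 = 0.3520

p = 0.3520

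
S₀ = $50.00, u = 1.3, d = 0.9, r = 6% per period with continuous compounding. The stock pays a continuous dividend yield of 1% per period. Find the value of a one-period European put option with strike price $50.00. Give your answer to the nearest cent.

Per-period risk-free factor R = e^0.06 = 1.0618; dividend-adjusted growth = e^(0.06−0.01) = 1.0513.
Risk-neutral probability p = (1.0513 − 0.9)/(1.3 − 0.9) = 0.1513/0.4000 = 0.3782
Terminal stock prices: S_u = 65, S_d = 45
Terminal payoffs (K − S): max(-15, 0) = 0, max(5, 0) = 5
Node 0 (S = 50): V_0 = e^(−0.06)·[0.3782·0.0000 + 0.6218·5.0000] = 2.9281

$2.93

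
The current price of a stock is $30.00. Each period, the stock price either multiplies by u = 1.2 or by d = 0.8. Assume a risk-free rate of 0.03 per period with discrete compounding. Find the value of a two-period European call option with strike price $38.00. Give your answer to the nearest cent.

$1.62

Risk-neutral probability p = (1 + 0.03 − 0.8)/(1.2 − 0.8) = 0.2300/0.4000 = 0.5750
Terminal stock prices: S_uu = 43.2, S_ud = 28.8, S_dd = 19.2
Terminal payoffs (S − K): max(5.2, 0) = 5.2, max(-9.2, 0) = 0, max(-18.8, 0) = 0
Node u (S = 36): V_u = 1/1.03·[0.5750·5.2000 + 0.4250·0.0000] = 2.9029
Node d (S = 24): V_d = 1/1.03·[0.5750·0.0000 + 0.4250·0.0000] = 0.0000
Node 0 (S = 30): V_0 = 1/1.03·[0.5750·2.9029 + 0.4250·0.0000] = 1.6206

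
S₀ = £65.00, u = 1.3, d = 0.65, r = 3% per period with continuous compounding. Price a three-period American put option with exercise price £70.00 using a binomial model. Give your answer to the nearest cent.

Risk-neutral probability p = (e^0.03 − 0.65)/(1.3 − 0.65) = 0.3805/0.6500 = 0.5853
Terminal stock prices: S_uuu = 142.8, S_uud = 71.4, S_udd = 35.7, S_ddd = 17.85
Terminal payoffs (K − S): max(-72.81, 0) = 0, max(-1.403, 0) = 0, max(34.3, 0) = 34.3, max(52.15, 0) = 52.15
Node uu (S = 109.9): continuation = e^(−0.03)·[0.5853·0.0000 + 0.4147·0.0000] = 0.0000; exercise value = 0.0000 ≤ continuation, so V_uu = 0.0000
Node ud (S = 54.93): continuation = e^(−0.03)·[0.5853·0.0000 + 0.4147·34.2987] = 13.8028; exercise value = 15.0750 > continuation, so V_ud = 15.0750 (exercise)
Node dd (S = 27.46): continuation = e^(−0.03)·[0.5853·34.2987 + 0.4147·52.1494] = 40.4687; exercise value = 42.5375 > continuation, so V_dd = 42.5375 (exercise)
Node u (S = 84.5): continuation = e^(−0.03)·[0.5853·0.0000 + 0.4147·15.0750] = 6.0666; exercise value = 0.0000 ≤ continuation, so V_u = 6.0666
Node d (S = 42.25): continuation = e^(−0.03)·[0.5853·15.0750 + 0.4147·42.5375] = 25.6812; exercise value = 27.7500 > continuation, so V_d = 27.7500 (exercise)
Node 0 (S = 65): continuation = e^(−0.03)·[0.5853·6.0666 + 0.4147·27.7500] = 14.6134; exercise value = 5.0000 ≤ continuation, so V_0 = 14.6134

£14.61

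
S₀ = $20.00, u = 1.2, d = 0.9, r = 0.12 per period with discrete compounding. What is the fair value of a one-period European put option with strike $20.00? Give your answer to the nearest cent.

Risk-neutral probability p = (1 + 0.12 − 0.9)/(1.2 − 0.9) = 0.2200/0.3000 = 0.7333
Terminal stock prices: S_u = 24, S_d = 18
Terminal payoffs (K − S): max(-4, 0) = 0, max(2, 0) = 2
Node 0 (S = 20): V_0 = 1/1.12·[0.7333·0.0000 + 0.2667·2.0000] = 0.4762

$0.48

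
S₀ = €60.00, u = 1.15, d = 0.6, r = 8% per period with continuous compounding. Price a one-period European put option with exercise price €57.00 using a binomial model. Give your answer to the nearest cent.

Risk-neutral probability p = (e^0.08 − 0.6)/(1.15 − 0.6) = 0.4833/0.5500 = 0.8787
Terminal stock prices: S_u = 69, S_d = 36
Terminal payoffs (K − S): max(-12, 0) = 0, max(21, 0) = 21
Node 0 (S = 60): V_0 = e^(−0.08)·[0.8787·0.0000 + 0.1213·21.0000] = 2.3514

€2.35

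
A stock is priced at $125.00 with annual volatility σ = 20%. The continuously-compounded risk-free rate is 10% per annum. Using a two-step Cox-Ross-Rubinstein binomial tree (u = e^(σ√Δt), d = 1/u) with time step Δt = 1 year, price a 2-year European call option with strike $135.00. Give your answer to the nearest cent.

$21.33

CRR parameters: u = e^(σ√Δt) = e^(0.2·√1) = 1.2214, d = 1/u = 0.8187
Per-period rate: rΔt = 0.1·1 = 0.1, so R = e^0.1 = 1.1052
Risk-neutral probability p = (e^0.1 − 0.8187)/(1.2214 − 0.8187) = 0.2864/0.4027 = 0.7113
Terminal stock prices: S_uu = 186.5, S_ud = 125, S_dd = 83.79
Terminal payoffs (S − K): max(51.48, 0) = 51.48, max(-10, 0) = 0, max(-51.21, 0) = 0
Node u (S = 152.7): V_u = e^(−0.1)·[0.7113·51.4781 + 0.2887·0.0000] = 33.1341
Node d (S = 102.3): V_d = e^(−0.1)·[0.7113·0.0000 + 0.2887·0.0000] = 0.0000
Node 0 (S = 125): V_0 = e^(−0.1)·[0.7113·33.1341 + 0.2887·0.0000] = 21.3269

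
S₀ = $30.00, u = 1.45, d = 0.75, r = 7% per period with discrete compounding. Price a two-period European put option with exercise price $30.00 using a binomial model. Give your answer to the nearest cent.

$3.38

Risk-neutral probability p = (1 + 0.07 − 0.75)/(1.45 − 0.75) = 0.3200/0.7000 = 0.4571
Terminal stock prices: S_uu = 63.08, S_ud = 32.62, S_dd = 16.88
Terminal payoffs (K − S): max(-33.08, 0) = 0, max(-2.625, 0) = 0, max(13.12, 0) = 13.12
Node u (S = 43.5): V_u = 1/1.07·[0.4571·0.0000 + 0.5429·0.0000] = 0.0000
Node d (S = 22.5): V_d = 1/1.07·[0.4571·0.0000 + 0.5429·13.1250] = 6.6589
Node 0 (S = 30): V_0 = 1/1.07·[0.4571·0.0000 + 0.5429·6.6589] = 3.3783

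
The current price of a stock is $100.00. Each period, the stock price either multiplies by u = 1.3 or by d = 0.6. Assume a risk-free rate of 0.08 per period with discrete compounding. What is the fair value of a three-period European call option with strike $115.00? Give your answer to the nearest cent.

Risk-neutral probability p = (1 + 0.08 − 0.6)/(1.3 − 0.6) = 0.4800/0.7000 = 0.6857
Terminal stock prices: S_uuu = 219.7, S_uud = 101.4, S_udd = 46.8, S_ddd = 21.6
Terminal payoffs (S − K): max(104.7, 0) = 104.7, max(-13.6, 0) = 0, max(-68.2, 0) = 0, max(-93.4, 0) = 0
Node uu (S = 169): V_uu = 1/1.08·[0.6857·104.7000 + 0.3143·0.0000] = 66.4762
Node ud (S = 78): V_ud = 1/1.08·[0.6857·0.0000 + 0.3143·0.0000] = 0.0000
Node dd (S = 36): V_dd = 1/1.08·[0.6857·0.0000 + 0.3143·0.0000] = 0.0000
Node u (S = 130): V_u = 1/1.08·[0.6857·66.4762 + 0.3143·0.0000] = 42.2071
Node d (S = 60): V_d = 1/1.08·[0.6857·0.0000 + 0.3143·0.0000] = 0.0000
Node 0 (S = 100): V_0 = 1/1.08·[0.6857·42.2071 + 0.3143·0.0000] = 26.7982

$26.80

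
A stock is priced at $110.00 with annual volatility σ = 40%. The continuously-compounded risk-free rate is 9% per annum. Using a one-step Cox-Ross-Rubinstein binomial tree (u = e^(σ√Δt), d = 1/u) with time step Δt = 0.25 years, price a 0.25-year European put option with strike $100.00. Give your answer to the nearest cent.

$4.79

CRR parameters: u = e^(σ√Δt) = e^(0.4·√0.25) = 1.2214, d = 1/u = 0.8187
Per-period rate: rΔt = 0.09·0.25 = 0.0225, so R = e^0.0225 = 1.0228
Risk-neutral probability p = (e^0.0225 − 0.8187)/(1.2214 − 0.8187) = 0.2040/0.4027 = 0.5067
Terminal stock prices: S_u = 134.4, S_d = 90.06
Terminal payoffs (K − S): max(-34.35, 0) = 0, max(9.94, 0) = 9.94
Node 0 (S = 110): V_0 = e^(−0.0225)·[0.5067·0.0000 + 0.4933·9.9396] = 4.7944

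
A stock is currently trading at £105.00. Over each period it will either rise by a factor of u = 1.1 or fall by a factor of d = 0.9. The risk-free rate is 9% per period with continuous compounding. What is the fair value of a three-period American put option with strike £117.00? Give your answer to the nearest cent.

£12.00

Risk-neutral probability p = (e^0.09 − 0.9)/(1.1 − 0.9) = 0.1942/0.2000 = 0.9709
Terminal stock prices: S_uuu = 139.8, S_uud = 114.3, S_udd = 93.56, S_ddd = 76.55
Terminal payoffs (K − S): max(-22.76, 0) = 0, max(2.655, 0) = 2.655, max(23.44, 0) = 23.44, max(40.45, 0) = 40.45
Node uu (S = 127.1): continuation = e^(−0.09)·[0.9709·0.0000 + 0.0291·2.6550] = 0.0707; exercise value = 0.0000 ≤ continuation, so V_uu = 0.0707
Node ud (S = 104): continuation = e^(−0.09)·[0.9709·2.6550 + 0.0291·23.4450] = 2.9799; exercise value = 13.0500 > continuation, so V_ud = 13.0500 (exercise)
Node dd (S = 85.05): continuation = e^(−0.09)·[0.9709·23.4450 + 0.0291·40.4550] = 21.8799; exercise value = 31.9500 > continuation, so V_dd = 31.9500 (exercise)
Node u (S = 115.5): continuation = e^(−0.09)·[0.9709·0.0707 + 0.0291·13.0500] = 0.4101; exercise value = 1.5000 > continuation, so V_u = 1.5000 (exercise)
Node d (S = 94.5): continuation = e^(−0.09)·[0.9709·13.0500 + 0.0291·31.9500] = 12.4299; exercise value = 22.5000 > continuation, so V_d = 22.5000 (exercise)
Node 0 (S = 105): continuation = e^(−0.09)·[0.9709·1.5000 + 0.0291·22.5000] = 1.9299; exercise value = 12.0000 > continuation, so V_0 = 12.0000 (exercise)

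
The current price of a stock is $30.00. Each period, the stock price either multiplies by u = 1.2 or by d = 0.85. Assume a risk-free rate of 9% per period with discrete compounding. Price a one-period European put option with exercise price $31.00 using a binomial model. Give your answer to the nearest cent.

$1.59

Risk-neutral probability p = (1 + 0.09 − 0.85)/(1.2 − 0.85) = 0.2400/0.3500 = 0.6857
Terminal stock prices: S_u = 36, S_d = 25.5
Terminal payoffs (K − S): max(-5, 0) = 0, max(5.5, 0) = 5.5
Node 0 (S = 30): V_0 = 1/1.09·[0.6857·0.0000 + 0.3143·5.5000] = 1.5858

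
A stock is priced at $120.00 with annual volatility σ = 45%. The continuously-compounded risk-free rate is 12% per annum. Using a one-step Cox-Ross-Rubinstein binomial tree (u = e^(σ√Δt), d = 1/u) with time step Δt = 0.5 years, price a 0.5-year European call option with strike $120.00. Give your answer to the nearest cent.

CRR parameters: u = e^(σ√Δt) = e^(0.45·√0.5) = 1.3746, d = 1/u = 0.7275
Per-period rate: rΔt = 0.12·0.5 = 0.06, so R = e^0.06 = 1.0618
Risk-neutral probability p = (e^0.06 − 0.7275)/(1.3746 − 0.7275) = 0.3344/0.6472 = 0.5167
Terminal stock prices: S_u = 165, S_d = 87.3
Terminal payoffs (S − K): max(44.96, 0) = 44.96, max(-32.7, 0) = 0
Node 0 (S = 120): V_0 = e^(−0.06)·[0.5167·44.9578 + 0.4833·0.0000] = 21.8753

$21.88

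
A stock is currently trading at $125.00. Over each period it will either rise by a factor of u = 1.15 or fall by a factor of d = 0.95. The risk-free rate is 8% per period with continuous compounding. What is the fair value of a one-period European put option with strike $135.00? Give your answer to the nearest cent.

Risk-neutral probability p = (e^0.08 − 0.95)/(1.15 − 0.95) = 0.1333/0.2000 = 0.6664
Terminal stock prices: S_u = 143.8, S_d = 118.8
Terminal payoffs (K − S): max(-8.75, 0) = 0, max(16.25, 0) = 16.25
Node 0 (S = 125): V_0 = e^(−0.08)·[0.6664·0.0000 + 0.3336·16.2500] = 5.0037

$5.00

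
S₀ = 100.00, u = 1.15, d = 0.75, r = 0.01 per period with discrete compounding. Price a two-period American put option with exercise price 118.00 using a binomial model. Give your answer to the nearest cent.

Risk-neutral probability p = (1 + 0.01 − 0.75)/(1.15 − 0.75) = 0.2600/0.4000 = 0.6500
Terminal stock prices: S_uu = 132.2, S_ud = 86.25, S_dd = 56.25
Terminal payoffs (K − S): max(-14.25, 0) = 0, max(31.75, 0) = 31.75, max(61.75, 0) = 61.75
Node u (S = 115): continuation = 1/1.01·[0.6500·0.0000 + 0.3500·31.7500] = 11.0025; exercise value = 3.0000 ≤ continuation, so V_u = 11.0025
Node d (S = 75): continuation = 1/1.01·[0.6500·31.7500 + 0.3500·61.7500] = 41.8317; exercise value = 43.0000 > continuation, so V_d = 43.0000 (exercise)
Node 0 (S = 100): continuation = 1/1.01·[0.6500·11.0025 + 0.3500·43.0000] = 21.9818; exercise value = 18.0000 ≤ continuation, so V_0 = 21.9818

21.98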